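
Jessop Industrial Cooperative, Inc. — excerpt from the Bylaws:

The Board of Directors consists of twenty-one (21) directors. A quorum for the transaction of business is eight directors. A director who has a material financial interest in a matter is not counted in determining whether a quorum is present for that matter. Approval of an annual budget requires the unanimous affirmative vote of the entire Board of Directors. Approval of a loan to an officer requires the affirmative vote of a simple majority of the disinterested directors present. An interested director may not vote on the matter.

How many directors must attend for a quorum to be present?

The quorum is fixed at 8.

8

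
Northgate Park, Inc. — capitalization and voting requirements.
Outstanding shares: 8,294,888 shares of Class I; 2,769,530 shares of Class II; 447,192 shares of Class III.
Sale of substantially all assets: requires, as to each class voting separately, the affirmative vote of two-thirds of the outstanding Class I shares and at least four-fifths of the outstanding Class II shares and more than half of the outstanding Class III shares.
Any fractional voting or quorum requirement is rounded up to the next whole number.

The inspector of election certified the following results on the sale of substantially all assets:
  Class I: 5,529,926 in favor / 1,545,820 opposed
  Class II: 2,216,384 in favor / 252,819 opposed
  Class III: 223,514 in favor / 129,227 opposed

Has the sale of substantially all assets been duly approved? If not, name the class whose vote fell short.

Not approved — the Class III shares did not give the required vote.

Class I: 2/3 of 8294888 = 5529925.33, rounded up to 5529926; 5,529,926 required, 5,529,926 in favor — approved.
Class II: 4/5 of 2769530 = 2215624; 2,215,624 required, 2,216,384 in favor — approved.
Class III: a majority of 447192 is 223597; 223,597 required, 223,514 in favor — not approved.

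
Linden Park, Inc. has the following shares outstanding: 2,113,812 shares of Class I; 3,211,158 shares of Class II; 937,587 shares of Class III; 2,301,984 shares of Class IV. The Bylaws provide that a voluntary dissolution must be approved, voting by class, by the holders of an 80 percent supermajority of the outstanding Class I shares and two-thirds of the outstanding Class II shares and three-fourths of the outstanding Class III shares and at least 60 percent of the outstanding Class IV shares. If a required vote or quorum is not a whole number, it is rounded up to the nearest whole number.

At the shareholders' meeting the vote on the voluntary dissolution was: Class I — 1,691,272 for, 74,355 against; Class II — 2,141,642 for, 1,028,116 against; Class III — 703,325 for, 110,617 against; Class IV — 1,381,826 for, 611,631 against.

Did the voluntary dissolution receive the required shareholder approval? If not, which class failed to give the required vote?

Class I: 4/5 of 2113812 = 1691049.60, rounded up to 1691050; 1,691,050 required, 1,691,272 in favor — approved.
Class II: 2/3 of 3211158 = 2140772; 2,140,772 required, 2,141,642 in favor — approved.
Class III: 3/4 of 937587 = 703190.25, rounded up to 703191; 703,191 required, 703,325 in favor — approved.
Class IV: 3/5 of 2301984 = 1381190.40, rounded up to 1381191; 1,381,191 required, 1,381,826 in favor — approved.

Approved — every class gave the required vote.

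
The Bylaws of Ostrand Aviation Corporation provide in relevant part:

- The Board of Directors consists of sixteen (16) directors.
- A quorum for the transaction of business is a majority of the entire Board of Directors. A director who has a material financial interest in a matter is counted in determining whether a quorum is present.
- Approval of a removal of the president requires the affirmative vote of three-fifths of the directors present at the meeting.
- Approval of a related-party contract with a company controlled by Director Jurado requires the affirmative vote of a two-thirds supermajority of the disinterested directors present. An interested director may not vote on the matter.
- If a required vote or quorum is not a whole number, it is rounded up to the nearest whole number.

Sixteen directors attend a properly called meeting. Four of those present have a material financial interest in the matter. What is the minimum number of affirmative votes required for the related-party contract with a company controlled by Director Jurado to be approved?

8

The related-party contract with a company controlled by Director Jurado requires two-thirds of the disinterested directors present (16 − 4 = 12).
2/3 of 12 = 8.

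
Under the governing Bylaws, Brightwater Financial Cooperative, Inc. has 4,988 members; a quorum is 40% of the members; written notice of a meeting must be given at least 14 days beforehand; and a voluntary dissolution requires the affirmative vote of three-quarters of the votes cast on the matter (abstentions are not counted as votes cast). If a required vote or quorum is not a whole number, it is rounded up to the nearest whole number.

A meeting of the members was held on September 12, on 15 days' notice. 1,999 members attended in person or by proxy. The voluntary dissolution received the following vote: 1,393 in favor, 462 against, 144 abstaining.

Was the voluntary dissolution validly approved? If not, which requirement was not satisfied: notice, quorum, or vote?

Notice: 15 days given; 14 required. Satisfied.
Quorum: 40% of 4,988 = 1,995.20, rounded up to 1,996; 1,999 present. Satisfied.
Vote: requires three-fourths of the votes cast (1,999 − 144 abstaining = 1,855); 3/4 of 1855 = 1391.25, rounded up to 1392, so 1,392 needed; 1,393 in favor. Satisfied.

Valid — all requirements satisfied.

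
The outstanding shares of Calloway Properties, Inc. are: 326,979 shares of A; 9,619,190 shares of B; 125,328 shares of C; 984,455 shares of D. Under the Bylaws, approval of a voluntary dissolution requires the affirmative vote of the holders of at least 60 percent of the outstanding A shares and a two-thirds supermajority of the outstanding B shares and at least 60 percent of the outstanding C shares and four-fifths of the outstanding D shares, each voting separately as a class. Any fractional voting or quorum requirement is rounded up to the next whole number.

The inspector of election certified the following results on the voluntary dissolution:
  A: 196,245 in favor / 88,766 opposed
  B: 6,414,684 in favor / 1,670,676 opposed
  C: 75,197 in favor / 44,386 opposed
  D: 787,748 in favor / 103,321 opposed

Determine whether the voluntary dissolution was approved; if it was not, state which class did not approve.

A: 3/5 of 326979 = 196187.40, rounded up to 196188; 196,188 required, 196,245 in favor — approved.
B: 2/3 of 9619190 = 6412793.33, rounded up to 6412794; 6,412,794 required, 6,414,684 in favor — approved.
C: 3/5 of 125328 = 75196.80, rounded up to 75197; 75,197 required, 75,197 in favor — approved.
D: 4/5 of 984455 = 787564; 787,564 required, 787,748 in favor — approved.

Approved — every class gave the required vote.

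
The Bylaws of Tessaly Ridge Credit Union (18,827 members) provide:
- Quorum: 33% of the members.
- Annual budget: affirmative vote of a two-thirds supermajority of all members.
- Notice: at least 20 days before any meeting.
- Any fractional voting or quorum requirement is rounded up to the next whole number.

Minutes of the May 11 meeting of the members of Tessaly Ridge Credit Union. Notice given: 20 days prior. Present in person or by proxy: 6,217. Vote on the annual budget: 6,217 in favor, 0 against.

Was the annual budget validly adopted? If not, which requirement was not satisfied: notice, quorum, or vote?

Invalid — vote requirement not satisfied.

Notice: 20 days given; 20 required. Satisfied.
Quorum: 33% of 18,827 = 6,212.91, rounded up to 6,213; 6,217 present. Satisfied.
Vote: requires two-thirds of all members (18,827); 2/3 of 18827 = 12551.33, rounded up to 12552, so 12,552 needed; 6,217 in favor. Not satisfied.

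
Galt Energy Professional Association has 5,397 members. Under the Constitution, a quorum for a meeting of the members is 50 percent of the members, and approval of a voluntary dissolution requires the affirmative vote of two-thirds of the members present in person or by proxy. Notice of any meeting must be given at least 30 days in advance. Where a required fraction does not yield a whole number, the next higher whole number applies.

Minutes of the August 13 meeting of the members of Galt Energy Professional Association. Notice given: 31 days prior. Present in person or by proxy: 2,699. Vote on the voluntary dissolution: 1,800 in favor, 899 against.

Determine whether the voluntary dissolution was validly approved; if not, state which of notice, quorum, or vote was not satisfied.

Valid — all requirements satisfied.

Notice: 31 days given; 30 required. Satisfied.
Quorum: 50% of 5,397 = 2,698.50, rounded up to 2,699; 2,699 present. Satisfied.
Vote: requires two-thirds of those present (2,699); 2/3 of 2699 = 1799.33, rounded up to 1800, so 1,800 needed; 1,800 in favor. Satisfied.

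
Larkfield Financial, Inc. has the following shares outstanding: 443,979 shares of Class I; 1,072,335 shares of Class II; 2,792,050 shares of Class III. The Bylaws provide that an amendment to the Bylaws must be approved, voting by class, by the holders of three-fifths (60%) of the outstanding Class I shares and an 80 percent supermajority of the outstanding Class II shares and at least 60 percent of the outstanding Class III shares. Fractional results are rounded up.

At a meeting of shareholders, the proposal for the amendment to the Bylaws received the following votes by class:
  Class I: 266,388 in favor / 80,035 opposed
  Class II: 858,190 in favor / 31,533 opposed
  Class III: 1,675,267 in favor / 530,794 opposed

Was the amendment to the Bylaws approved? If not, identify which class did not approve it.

Class I: 3/5 of 443979 = 266387.40, rounded up to 266388; 266,388 required, 266,388 in favor — approved.
Class II: 4/5 of 1072335 = 857868; 857,868 required, 858,190 in favor — approved.
Class III: 3/5 of 2792050 = 1675230; 1,675,230 required, 1,675,267 in favor — approved.

Approved — every class gave the required vote.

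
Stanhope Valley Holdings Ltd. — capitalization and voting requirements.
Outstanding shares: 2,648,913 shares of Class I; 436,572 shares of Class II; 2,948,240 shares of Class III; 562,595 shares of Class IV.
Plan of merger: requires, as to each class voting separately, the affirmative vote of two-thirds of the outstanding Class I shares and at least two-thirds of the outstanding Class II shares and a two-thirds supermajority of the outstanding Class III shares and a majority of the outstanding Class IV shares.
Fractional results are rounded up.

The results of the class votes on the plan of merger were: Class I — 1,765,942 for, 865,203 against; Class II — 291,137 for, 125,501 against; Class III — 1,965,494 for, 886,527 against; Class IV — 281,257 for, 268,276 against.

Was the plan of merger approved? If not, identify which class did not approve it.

Not approved — the Class IV shares did not give the required vote.

Class I: 2/3 of 2648913 = 1765942; 1,765,942 required, 1,765,942 in favor — approved.
Class II: 2/3 of 436572 = 291048; 291,048 required, 291,137 in favor — approved.
Class III: 2/3 of 2948240 = 1965493.33, rounded up to 1965494; 1,965,494 required, 1,965,494 in favor — approved.
Class IV: a majority of 562595 is 281298; 281,298 required, 281,257 in favor — not approved.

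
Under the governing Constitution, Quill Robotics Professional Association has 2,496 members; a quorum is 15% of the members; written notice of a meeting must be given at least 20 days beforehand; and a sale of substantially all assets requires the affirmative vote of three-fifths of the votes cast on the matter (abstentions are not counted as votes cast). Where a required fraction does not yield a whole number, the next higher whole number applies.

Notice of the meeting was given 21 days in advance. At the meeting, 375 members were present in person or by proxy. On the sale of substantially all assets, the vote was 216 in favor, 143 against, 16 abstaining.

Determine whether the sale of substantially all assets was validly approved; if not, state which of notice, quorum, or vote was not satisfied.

Valid — all requirements satisfied.

Notice: 21 days given; 20 required. Satisfied.
Quorum: 15% of 2,496 = 374.40, rounded up to 375; 375 present. Satisfied.
Vote: requires three-fifths of the votes cast (375 − 16 abstaining = 359); 3/5 of 359 = 215.40, rounded up to 216, so 216 needed; 216 in favor. Satisfied.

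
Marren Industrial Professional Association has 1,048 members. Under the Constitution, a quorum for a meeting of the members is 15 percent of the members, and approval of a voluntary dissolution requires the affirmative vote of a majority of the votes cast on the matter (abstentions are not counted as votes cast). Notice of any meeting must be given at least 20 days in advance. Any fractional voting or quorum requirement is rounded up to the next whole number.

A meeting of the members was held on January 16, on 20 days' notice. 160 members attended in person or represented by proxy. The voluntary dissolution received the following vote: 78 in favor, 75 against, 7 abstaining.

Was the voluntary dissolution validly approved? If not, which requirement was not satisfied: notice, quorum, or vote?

Valid — all requirements satisfied.

Notice: 20 days given; 20 required. Satisfied.
Quorum: 15% of 1,048 = 157.20, rounded up to 158; 160 present. Satisfied.
Vote: requires a majority of the votes cast (160 − 7 abstaining = 153); a majority of 153 is 77, so 77 needed; 78 in favor. Satisfied.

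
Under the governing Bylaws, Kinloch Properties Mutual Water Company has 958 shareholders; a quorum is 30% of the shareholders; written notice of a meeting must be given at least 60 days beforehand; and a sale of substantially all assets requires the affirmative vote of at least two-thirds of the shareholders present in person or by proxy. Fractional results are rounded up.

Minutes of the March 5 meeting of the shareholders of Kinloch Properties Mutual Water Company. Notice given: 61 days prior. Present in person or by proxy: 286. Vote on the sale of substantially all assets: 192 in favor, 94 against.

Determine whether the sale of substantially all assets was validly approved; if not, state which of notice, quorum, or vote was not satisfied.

Notice: 61 days given; 60 required. Satisfied.
Quorum: 30% of 958 = 287.40, rounded up to 288; 286 present. Not satisfied.
Vote: requires two-thirds of those present (286); 2/3 of 286 = 190.67, rounded up to 191, so 191 needed; 192 in favor. Satisfied.

Invalid — quorum requirement not satisfied.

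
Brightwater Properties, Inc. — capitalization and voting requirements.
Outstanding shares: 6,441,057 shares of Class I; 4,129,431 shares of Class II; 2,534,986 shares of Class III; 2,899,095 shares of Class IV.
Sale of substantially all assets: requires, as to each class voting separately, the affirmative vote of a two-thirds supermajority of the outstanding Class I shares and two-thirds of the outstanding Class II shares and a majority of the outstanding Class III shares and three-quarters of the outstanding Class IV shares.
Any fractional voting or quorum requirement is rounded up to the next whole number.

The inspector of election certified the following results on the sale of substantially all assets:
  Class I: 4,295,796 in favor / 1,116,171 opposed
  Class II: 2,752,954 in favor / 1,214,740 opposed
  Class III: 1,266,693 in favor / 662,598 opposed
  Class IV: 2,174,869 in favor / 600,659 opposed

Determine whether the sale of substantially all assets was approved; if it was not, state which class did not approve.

Class I: 2/3 of 6441057 = 4294038; 4,294,038 required, 4,295,796 in favor — approved.
Class II: 2/3 of 4129431 = 2752954; 2,752,954 required, 2,752,954 in favor — approved.
Class III: a majority of 2534986 is 1267494; 1,267,494 required, 1,266,693 in favor — not approved.
Class IV: 3/4 of 2899095 = 2174321.25, rounded up to 2174322; 2,174,322 required, 2,174,869 in favor — approved.

Not approved — the Class III shares did not give the required vote.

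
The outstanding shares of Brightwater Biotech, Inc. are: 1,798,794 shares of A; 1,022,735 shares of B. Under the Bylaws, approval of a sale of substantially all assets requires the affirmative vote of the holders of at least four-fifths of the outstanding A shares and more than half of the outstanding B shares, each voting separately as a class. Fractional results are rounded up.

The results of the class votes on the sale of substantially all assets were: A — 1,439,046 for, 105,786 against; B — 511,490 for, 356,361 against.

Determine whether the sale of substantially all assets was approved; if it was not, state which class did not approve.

A: 4/5 of 1798794 = 1439035.20, rounded up to 1439036; 1,439,036 required, 1,439,046 in favor — approved.
B: a majority of 1022735 is 511368; 511,368 required, 511,490 in favor — approved.

Approved — every class gave the required vote.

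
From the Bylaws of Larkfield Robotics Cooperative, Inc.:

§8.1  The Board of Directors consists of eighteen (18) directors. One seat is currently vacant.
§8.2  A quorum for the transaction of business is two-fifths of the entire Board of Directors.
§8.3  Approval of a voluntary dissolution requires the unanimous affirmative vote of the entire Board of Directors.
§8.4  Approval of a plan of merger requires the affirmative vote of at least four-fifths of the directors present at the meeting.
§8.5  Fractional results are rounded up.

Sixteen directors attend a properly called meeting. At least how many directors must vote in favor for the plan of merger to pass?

13

The plan of merger requires four-fifths of the directors present (16).
4/5 of 16 = 12.80, rounded up to 13.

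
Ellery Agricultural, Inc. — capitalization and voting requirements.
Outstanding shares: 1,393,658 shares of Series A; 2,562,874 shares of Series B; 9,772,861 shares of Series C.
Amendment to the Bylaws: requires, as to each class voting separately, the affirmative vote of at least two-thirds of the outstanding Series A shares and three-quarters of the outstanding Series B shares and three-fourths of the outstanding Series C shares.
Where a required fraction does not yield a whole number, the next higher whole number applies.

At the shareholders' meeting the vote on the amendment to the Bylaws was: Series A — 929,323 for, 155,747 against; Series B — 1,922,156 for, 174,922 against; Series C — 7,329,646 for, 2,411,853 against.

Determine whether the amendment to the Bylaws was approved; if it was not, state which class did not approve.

Approved — every class gave the required vote.

Series A: 2/3 of 1393658 = 929105.33, rounded up to 929106; 929,106 required, 929,323 in favor — approved.
Series B: 3/4 of 2562874 = 1922155.50, rounded up to 1922156; 1,922,156 required, 1,922,156 in favor — approved.
Series C: 3/4 of 9772861 = 7329645.75, rounded up to 7329646; 7,329,646 required, 7,329,646 in favor — approved.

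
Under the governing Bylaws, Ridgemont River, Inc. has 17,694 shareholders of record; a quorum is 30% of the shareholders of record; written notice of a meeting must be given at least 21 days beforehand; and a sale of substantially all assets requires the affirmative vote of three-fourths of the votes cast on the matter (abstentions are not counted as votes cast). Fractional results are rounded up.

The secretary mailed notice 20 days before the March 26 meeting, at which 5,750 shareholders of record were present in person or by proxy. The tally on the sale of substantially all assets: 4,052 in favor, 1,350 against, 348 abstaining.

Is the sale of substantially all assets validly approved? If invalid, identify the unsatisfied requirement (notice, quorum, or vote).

Invalid — notice requirement not satisfied.

Notice: 20 days given; 21 required. Not satisfied.
Quorum: 30% of 17,694 = 5,308.20, rounded up to 5,309; 5,750 present. Satisfied.
Vote: requires three-fourths of the votes cast (5,750 − 348 abstaining = 5,402); 3/4 of 5402 = 4051.50, rounded up to 4052, so 4,052 needed; 4,052 in favor. Satisfied.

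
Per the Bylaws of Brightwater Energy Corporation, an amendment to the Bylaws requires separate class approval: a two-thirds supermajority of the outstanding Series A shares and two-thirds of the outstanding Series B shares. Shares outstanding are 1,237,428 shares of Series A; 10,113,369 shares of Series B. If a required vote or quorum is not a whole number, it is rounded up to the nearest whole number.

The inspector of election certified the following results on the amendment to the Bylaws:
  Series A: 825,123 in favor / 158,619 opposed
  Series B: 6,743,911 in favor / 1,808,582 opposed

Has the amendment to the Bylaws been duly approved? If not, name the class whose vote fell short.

Approved — every class gave the required vote.

Series A: 2/3 of 1237428 = 824952; 824,952 required, 825,123 in favor — approved.
Series B: 2/3 of 10113369 = 6742246; 6,742,246 required, 6,743,911 in favor — approved.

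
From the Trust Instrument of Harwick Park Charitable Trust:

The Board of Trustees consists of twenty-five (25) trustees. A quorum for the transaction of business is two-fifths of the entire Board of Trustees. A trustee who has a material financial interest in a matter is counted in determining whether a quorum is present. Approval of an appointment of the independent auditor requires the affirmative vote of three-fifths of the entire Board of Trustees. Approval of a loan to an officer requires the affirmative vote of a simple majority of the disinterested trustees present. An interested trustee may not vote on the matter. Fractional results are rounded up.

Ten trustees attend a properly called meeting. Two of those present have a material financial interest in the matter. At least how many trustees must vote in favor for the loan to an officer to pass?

5

The loan to an officer requires a majority of the disinterested trustees present (10 − 2 = 8).
A majority of 8 is 5.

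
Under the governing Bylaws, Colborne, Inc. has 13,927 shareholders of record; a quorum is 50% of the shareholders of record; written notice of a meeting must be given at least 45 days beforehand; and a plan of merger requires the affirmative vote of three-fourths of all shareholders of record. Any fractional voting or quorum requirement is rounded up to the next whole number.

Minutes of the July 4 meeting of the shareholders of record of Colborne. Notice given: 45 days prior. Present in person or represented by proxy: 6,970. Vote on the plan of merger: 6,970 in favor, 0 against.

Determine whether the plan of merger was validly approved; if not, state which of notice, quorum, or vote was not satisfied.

Notice: 45 days given; 45 required. Satisfied.
Quorum: 50% of 13,927 = 6,963.50, rounded up to 6,964; 6,970 present. Satisfied.
Vote: requires three-fourths of all shareholders of record (13,927); 3/4 of 13927 = 10445.25, rounded up to 10446, so 10,446 needed; 6,970 in favor. Not satisfied.

Invalid — vote requirement not satisfied.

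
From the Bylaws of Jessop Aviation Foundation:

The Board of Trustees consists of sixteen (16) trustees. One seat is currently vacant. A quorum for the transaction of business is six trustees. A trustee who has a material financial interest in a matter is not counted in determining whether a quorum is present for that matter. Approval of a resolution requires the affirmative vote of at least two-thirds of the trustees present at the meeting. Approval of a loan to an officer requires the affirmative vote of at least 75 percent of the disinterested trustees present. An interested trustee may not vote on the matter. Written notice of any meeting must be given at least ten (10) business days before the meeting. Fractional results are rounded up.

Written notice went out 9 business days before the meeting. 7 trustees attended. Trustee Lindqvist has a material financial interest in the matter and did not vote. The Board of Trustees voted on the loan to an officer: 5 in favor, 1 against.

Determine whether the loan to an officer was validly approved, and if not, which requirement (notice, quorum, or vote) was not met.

Notice: 9 business days given; 10 required (9 < 10). Not satisfied.
Quorum: 7 present, but the 1 interested trustee does not count, leaving 6. Quorum is 6. Satisfied.
Vote: the loan to an officer requires three-fourths of the disinterested trustees present (7 − 1 = 6). 3/4 of 6 = 4.50, rounded up to 5, so 5 affirmative votes are needed; 5 voted in favor. Satisfied.

Invalid — notice requirement not satisfied.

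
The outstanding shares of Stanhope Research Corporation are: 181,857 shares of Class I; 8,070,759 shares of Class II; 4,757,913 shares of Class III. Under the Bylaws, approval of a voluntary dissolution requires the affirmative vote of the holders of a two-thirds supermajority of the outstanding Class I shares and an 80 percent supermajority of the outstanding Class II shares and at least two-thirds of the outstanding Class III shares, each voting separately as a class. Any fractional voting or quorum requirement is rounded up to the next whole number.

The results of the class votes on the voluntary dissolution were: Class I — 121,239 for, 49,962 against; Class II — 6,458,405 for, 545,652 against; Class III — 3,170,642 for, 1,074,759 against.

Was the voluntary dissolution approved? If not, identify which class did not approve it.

Class I: 2/3 of 181857 = 121238; 121,238 required, 121,239 in favor — approved.
Class II: 4/5 of 8070759 = 6456607.20, rounded up to 6456608; 6,456,608 required, 6,458,405 in favor — approved.
Class III: 2/3 of 4757913 = 3171942; 3,171,942 required, 3,170,642 in favor — not approved.

Not approved — the Class III shares did not give the required vote.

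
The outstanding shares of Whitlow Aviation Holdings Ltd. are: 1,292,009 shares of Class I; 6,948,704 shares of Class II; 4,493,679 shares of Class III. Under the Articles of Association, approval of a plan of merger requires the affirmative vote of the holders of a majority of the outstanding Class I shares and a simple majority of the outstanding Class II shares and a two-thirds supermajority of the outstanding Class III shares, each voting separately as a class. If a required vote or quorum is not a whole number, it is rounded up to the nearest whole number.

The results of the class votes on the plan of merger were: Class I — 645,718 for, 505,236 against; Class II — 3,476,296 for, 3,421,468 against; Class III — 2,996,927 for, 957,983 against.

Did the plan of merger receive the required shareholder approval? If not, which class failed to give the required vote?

Class I: a majority of 1292009 is 646005; 646,005 required, 645,718 in favor — not approved.
Class II: a majority of 6948704 is 3474353; 3,474,353 required, 3,476,296 in favor — approved.
Class III: 2/3 of 4493679 = 2995786; 2,995,786 required, 2,996,927 in favor — approved.

Not approved — the Class I shares did not give the required vote.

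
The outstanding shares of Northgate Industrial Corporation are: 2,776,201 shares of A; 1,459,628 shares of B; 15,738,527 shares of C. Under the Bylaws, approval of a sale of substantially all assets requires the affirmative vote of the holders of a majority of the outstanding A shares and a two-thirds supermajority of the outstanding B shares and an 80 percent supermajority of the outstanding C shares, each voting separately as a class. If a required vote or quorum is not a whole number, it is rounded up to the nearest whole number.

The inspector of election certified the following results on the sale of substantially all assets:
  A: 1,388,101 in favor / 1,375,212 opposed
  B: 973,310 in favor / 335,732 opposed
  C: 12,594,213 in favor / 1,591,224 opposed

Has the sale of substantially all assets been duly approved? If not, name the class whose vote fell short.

A: a majority of 2776201 is 1388101; 1,388,101 required, 1,388,101 in favor — approved.
B: 2/3 of 1459628 = 973085.33, rounded up to 973086; 973,086 required, 973,310 in favor — approved.
C: 4/5 of 15738527 = 12590821.60, rounded up to 12590822; 12,590,822 required, 12,594,213 in favor — approved.

Approved — every class gave the required vote.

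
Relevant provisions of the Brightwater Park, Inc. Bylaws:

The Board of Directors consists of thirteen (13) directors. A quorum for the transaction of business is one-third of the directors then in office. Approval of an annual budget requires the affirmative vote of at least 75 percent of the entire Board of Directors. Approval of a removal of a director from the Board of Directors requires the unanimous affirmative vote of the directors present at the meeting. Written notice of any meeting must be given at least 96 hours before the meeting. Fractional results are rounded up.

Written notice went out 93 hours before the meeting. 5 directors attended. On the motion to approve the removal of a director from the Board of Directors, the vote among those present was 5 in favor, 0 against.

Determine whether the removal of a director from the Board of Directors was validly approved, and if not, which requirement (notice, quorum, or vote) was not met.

Notice: 93 hours given; 96 required (93 < 96). Not satisfied.
Quorum: 5 present; quorum is 5. Satisfied.
Vote: the removal of a director from the Board of Directors requires the unanimous vote of the directors present (5). Unanimous means all 5, so 5 affirmative votes are needed; 5 voted in favor. Satisfied.

Invalid — notice requirement not satisfied.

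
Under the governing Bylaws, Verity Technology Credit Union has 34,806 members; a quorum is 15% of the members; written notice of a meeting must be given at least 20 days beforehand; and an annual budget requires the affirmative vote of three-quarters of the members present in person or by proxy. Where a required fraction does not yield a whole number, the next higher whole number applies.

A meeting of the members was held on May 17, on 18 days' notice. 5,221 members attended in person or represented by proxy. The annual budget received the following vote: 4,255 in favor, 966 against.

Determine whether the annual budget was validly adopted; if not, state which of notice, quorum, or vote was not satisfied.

Invalid — notice requirement not satisfied.

Notice: 18 days given; 20 required. Not satisfied.
Quorum: 15% of 34,806 = 5,220.90, rounded up to 5,221; 5,221 present. Satisfied.
Vote: requires three-fourths of those present (5,221); 3/4 of 5221 = 3915.75, rounded up to 3916, so 3,916 needed; 4,255 in favor. Satisfied.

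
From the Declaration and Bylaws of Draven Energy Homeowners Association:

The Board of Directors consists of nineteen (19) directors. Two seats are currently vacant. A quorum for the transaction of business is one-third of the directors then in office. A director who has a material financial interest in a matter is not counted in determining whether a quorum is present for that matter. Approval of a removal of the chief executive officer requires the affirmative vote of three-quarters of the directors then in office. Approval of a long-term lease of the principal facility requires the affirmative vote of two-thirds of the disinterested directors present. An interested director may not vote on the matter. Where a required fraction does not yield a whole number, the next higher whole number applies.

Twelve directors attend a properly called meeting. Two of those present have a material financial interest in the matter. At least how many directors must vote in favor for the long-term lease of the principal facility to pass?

7

The long-term lease of the principal facility requires two-thirds of the disinterested directors present (12 − 2 = 10).
2/3 of 10 = 6.67, rounded up to 7.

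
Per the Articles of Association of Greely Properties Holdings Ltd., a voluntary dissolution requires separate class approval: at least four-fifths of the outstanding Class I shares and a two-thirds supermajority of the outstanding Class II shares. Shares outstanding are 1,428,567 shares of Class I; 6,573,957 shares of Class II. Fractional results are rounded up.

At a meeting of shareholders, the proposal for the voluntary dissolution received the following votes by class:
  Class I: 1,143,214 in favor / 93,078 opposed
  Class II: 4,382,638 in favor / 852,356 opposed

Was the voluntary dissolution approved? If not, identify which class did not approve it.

Class I: 4/5 of 1428567 = 1142853.60, rounded up to 1142854; 1,142,854 required, 1,143,214 in favor — approved.
Class II: 2/3 of 6573957 = 4382638; 4,382,638 required, 4,382,638 in favor — approved.

Approved — every class gave the required vote.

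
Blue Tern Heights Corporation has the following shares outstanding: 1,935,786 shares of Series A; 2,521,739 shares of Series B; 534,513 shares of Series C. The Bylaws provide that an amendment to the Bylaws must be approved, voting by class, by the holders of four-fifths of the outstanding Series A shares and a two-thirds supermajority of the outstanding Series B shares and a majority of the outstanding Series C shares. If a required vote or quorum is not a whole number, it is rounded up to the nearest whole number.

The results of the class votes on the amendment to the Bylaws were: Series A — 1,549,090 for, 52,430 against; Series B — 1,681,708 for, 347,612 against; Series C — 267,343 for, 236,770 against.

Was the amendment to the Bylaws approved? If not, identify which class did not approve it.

Series A: 4/5 of 1935786 = 1548628.80, rounded up to 1548629; 1,548,629 required, 1,549,090 in favor — approved.
Series B: 2/3 of 2521739 = 1681159.33, rounded up to 1681160; 1,681,160 required, 1,681,708 in favor — approved.
Series C: a majority of 534513 is 267257; 267,257 required, 267,343 in favor — approved.

Approved — every class gave the required vote.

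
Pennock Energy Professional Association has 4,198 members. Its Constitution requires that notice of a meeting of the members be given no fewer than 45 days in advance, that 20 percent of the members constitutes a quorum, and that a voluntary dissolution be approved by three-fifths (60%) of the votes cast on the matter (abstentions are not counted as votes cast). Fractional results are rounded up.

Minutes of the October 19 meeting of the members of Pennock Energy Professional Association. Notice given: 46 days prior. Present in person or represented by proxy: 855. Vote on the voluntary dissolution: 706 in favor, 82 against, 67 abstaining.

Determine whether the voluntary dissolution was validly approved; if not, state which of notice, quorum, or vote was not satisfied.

Valid — all requirements satisfied.

Notice: 46 days given; 45 required. Satisfied.
Quorum: 20% of 4,198 = 839.60, rounded up to 840; 855 present. Satisfied.
Vote: requires three-fifths of the votes cast (855 − 67 abstaining = 788); 3/5 of 788 = 472.80, rounded up to 473, so 473 needed; 706 in favor. Satisfied.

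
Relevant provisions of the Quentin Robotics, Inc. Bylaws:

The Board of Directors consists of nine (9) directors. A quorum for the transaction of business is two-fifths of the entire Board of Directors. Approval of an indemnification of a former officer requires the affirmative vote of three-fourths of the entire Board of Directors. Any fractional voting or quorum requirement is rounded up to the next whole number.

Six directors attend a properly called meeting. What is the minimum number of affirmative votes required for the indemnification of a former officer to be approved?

The indemnification of a former officer requires three-fourths of the entire Board of Directors (9).
3/4 of 9 = 6.75, rounded up to 7.
(Only 6 can vote, so the indemnification of a former officer cannot pass at this meeting, but the required vote is still 7.)

7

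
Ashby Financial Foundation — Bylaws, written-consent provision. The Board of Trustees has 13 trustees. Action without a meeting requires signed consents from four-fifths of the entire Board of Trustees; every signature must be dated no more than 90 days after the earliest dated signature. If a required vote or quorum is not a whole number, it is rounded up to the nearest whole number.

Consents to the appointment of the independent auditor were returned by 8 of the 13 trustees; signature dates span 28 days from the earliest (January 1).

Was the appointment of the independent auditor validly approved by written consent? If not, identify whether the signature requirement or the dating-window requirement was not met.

Not effective — insufficient signatures.

Signatures required: four-fifths of 13 — 4/5 of 13 = 10.40, rounded up to 11, so 11 needed; 8 signed. Insufficient.
Dating window: the latest signature is 28 days after the earliest; the limit is 90 days. Within the window.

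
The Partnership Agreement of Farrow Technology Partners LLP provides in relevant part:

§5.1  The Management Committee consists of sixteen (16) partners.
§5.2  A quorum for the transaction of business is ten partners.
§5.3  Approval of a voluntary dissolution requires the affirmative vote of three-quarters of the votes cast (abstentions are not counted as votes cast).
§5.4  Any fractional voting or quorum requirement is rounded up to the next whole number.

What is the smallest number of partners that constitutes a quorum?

The quorum is fixed at 10.

10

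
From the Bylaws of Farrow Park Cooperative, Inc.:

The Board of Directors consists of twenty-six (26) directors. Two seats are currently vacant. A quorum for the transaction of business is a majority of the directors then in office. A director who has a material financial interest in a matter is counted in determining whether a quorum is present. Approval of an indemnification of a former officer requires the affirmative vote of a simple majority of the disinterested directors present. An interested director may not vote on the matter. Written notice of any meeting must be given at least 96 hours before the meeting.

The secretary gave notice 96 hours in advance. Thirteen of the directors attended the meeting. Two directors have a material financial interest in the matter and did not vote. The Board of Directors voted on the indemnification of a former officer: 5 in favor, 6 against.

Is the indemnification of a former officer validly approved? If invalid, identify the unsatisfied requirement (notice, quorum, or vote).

Invalid — vote requirement not satisfied.

Notice: 96 hours given; 96 required (96 ≥ 96). Satisfied.
Quorum: 13 present (interested directors count toward quorum); quorum is 13. Satisfied.
Vote: the indemnification of a former officer requires a majority of the disinterested directors present (13 − 2 = 11). A majority of 11 is 6, so 6 affirmative votes are needed; 5 voted in favor. Not satisfied.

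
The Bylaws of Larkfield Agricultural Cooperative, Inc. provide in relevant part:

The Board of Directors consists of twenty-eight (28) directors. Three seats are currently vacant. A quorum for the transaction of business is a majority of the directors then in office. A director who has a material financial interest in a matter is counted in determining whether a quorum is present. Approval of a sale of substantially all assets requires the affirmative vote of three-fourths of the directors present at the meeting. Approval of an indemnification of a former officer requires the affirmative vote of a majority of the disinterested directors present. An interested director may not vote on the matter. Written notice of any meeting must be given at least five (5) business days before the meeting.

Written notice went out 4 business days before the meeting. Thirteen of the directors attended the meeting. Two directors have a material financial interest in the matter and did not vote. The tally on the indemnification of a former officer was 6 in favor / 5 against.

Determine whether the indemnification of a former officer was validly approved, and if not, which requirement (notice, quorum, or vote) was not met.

Invalid — notice requirement not satisfied.

Notice: 4 business days given; 5 required (4 < 5). Not satisfied.
Quorum: 13 present (interested directors count toward quorum); quorum is 13. Satisfied.
Vote: the indemnification of a former officer requires a majority of the disinterested directors present (13 − 2 = 11). A majority of 11 is 6, so 6 affirmative votes are needed; 6 voted in favor. Satisfied.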